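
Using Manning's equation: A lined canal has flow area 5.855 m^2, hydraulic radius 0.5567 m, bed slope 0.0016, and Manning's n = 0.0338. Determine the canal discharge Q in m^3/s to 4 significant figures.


Approach: apply Manning's equation, Q = (1/n)*A*R^(2/3)*S^(1/2).
Q = (1/0.0338) * 5.855 * 0.5567^(2/3) * 0.0016^(1/2) = 4.689 m^3/s
Therefore the canal discharge Q = 4.689 m^3/s.


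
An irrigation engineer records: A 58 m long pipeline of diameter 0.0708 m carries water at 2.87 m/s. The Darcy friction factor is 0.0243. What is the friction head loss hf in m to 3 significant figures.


Approach: apply the Darcy-Weisbach equation, hf = f*(L/D)*(v^2/(2g)).
hf = 0.0243 * (58/0.0708) * (2.87^2 / (2*9.81))
hf = 8.36 m
Therefore the friction head loss hf = 8.36 m.


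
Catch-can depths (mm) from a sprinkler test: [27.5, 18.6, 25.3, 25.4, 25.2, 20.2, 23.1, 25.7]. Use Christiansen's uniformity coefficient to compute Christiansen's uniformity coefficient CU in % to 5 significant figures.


Approach: apply Christiansen's uniformity coefficient, CU = (1 - mean_abs_deviation/mean)*100.
mean = 23.87500 mm
mean |d_i - mean| = 2.431250 mm
CU = (1 - 2.431250/23.87500)*100 = 89.817 %
Therefore Christiansen's uniformity coefficient CU = 89.817 %.


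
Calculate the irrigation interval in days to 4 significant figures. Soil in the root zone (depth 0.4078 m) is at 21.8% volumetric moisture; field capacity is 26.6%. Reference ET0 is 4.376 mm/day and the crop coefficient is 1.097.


Approach: apply soil-water budget scheduling, SMD = (FC-theta)/100*depth*1000; ETc = ET0*Kc; interval = SMD/ETc.
Step 1 — soil moisture deficit:
  SMD = (26.6 - 21.8)/100 * 0.4078 * 1000 = 19.5744 mm
Step 2 — daily crop ET (ETc = ET0*Kc):
  ETc = 4.376 * 1.097 = 4.80047 mm/day
Step 3 — irrigation interval (SMD/ETc):
  interval = 19.5744 / 4.80047 = 4.078 days
Therefore the irrigation interval = 4.078 days.


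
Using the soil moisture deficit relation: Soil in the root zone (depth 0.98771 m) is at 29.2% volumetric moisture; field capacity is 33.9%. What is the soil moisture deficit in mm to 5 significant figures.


Approach: apply the soil moisture deficit relation, SMD = (FC - theta)/100 * depth * 1000.
SMD = (33.9 - 29.2)/100 * 0.98771 * 1000 = 46.422 mm
Therefore the soil moisture deficit = 46.422 mm.


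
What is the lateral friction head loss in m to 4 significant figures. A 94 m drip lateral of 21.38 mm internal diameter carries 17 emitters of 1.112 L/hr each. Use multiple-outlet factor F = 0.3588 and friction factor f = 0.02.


Approach: apply Darcy-Weisbach with the multiple-outlet F-factor, Q = n*q/(3600*1000) m^3/s; v = Q/A; hf = F*f*(L/D)*(v^2/(2g)).
Q = 17*1.112/(3600*1000) = 5.25111e-06 m^3/s
A = pi*(21.38e-3/2)^2 = 3.59009e-04 m^2, so v = Q/A = 0.0146267 m/s
hf = 0.3588*0.02*(94/0.02138)*(0.0146267^2/(2*9.81)) = 0.0003440 m
Therefore the lateral friction head loss = 0.0003440 m.


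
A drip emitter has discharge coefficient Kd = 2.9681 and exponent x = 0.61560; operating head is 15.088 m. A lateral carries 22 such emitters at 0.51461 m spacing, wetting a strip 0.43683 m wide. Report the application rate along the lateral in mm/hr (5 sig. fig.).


Approach: apply the emitter equation with a lateral mass balance, q = Kd*h^x; Q = n*q; rate = Q/(n*spacing*width).
Step 1 — single emitter flow (q = Kd*h^x):
  q = 2.9681 * 15.088^0.61560 = 15.77772 L/hr
Step 2 — total lateral flow: Q = 22 * 15.77772 = 347.1098 L/hr
Step 3 — wetted area: A = 22 * 0.51461 * 0.43683 = 4.945536 m^2
Step 4 — application rate: Q/A = 347.1098/4.945536 = 70.186 mm/hr
Therefore the application rate along the lateral = 70.186 mm/hr.


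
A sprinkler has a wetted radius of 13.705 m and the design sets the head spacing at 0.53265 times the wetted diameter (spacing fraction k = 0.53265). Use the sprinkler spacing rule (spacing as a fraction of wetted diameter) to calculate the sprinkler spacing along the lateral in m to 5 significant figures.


Approach: apply the sprinkler spacing rule (spacing as a fraction of wetted diameter), S = k*(2*R).
S = 0.53265 * (2 * 13.705) = 14.600 m
Therefore the sprinkler spacing along the lateral = 14.600 m.


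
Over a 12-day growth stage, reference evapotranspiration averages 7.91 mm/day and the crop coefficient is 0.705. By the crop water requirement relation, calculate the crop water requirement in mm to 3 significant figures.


Approach: apply the crop water requirement relation, CWR = ET0 * Kc * days.
CWR = 7.91 * 0.705 * 12 = 66.9 mm
Therefore the crop water requirement = 66.9 mm.


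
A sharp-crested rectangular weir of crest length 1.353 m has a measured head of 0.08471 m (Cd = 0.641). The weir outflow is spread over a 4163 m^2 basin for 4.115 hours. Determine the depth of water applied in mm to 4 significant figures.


Approach: apply the rectangular weir equation with a volume-to-depth conversion, Q = (2/3)*Cd*L*sqrt(2g)*H^1.5; d = Q*t/A * 1000.
Step 1 — weir discharge:
  Q = (2/3)*0.641*1.353*sqrt(2*9.81)*0.08471^1.5 = 0.0631417 m^3/s
Step 2 — volume: V = 0.0631417 * 4.115*3600 = 935.381 m^3
Step 3 — depth: d = V/A * 1000 = 935.381/4163 * 1000 = 224.7 mm
Therefore the depth of water applied = 224.7 mm.


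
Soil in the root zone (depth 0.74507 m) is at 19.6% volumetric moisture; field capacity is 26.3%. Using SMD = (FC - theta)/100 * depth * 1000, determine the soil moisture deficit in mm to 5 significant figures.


SMD = (26.3 - 19.6)/100 * 0.74507 * 1000 = 49.920 mm
Therefore the soil moisture deficit = 49.920 mm.


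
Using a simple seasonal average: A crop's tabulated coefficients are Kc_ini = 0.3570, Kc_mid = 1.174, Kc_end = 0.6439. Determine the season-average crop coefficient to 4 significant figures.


Approach: apply a simple seasonal average, Kc_avg = (Kc_ini + Kc_mid + Kc_end)/3.
Kc_avg = (0.3570 + 1.174 + 0.6439)/3 = 0.7250
Therefore the season-average crop coefficient = 0.7250.


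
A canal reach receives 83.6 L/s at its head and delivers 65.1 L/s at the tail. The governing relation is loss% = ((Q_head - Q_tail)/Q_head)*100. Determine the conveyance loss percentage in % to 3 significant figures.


loss = ((83.6 - 65.1)/83.6)*100 = 22.1 %
Therefore the conveyance loss percentage = 22.1 %.


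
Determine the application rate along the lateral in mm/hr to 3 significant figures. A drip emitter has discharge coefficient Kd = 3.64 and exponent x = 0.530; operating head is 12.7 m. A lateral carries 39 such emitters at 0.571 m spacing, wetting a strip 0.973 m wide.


Approach: apply the emitter equation with a lateral mass balance, q = Kd*h^x; Q = n*q; rate = Q/(n*spacing*width).
Step 1 — single emitter flow (q = Kd*h^x):
  q = 3.64 * 12.7^0.530 = 14.000 L/hr
Step 2 — total lateral flow: Q = 39 * 14.000 = 545.99 L/hr
Step 3 — wetted area: A = 39 * 0.571 * 0.973 = 21.668 m^2
Step 4 — application rate: Q/A = 545.99/21.668 = 25.2 mm/hr
Therefore the application rate along the lateral = 25.2 mm/hr.


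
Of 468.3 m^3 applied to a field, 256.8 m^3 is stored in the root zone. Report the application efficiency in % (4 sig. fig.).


Approach: apply the application efficiency ratio, Ea = (stored/applied)*100.
Ea = (256.8/468.3)*100 = 54.84 %
Therefore the application efficiency = 54.84 %.


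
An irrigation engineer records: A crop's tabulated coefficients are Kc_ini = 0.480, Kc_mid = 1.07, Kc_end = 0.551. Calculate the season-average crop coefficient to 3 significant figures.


Approach: apply a simple seasonal average, Kc_avg = (Kc_ini + Kc_mid + Kc_end)/3.
Kc_avg = (0.480 + 1.07 + 0.551)/3 = 0.700
Therefore the season-average crop coefficient = 0.700.


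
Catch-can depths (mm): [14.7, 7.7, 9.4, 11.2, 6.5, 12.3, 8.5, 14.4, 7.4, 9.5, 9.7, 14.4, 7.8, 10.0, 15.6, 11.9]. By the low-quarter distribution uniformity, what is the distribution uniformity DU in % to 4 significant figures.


Approach: apply the low-quarter distribution uniformity, DU = (mean of lowest quarter of readings / overall mean)*100.
sorted lowest 4 of 16: [6.5, 7.4, 7.7, 7.8] -> mean = 7.35000 mm
overall mean = 10.6875 mm
DU = (7.35000/10.6875)*100 = 68.77 %
Therefore the distribution uniformity DU = 68.77 %.


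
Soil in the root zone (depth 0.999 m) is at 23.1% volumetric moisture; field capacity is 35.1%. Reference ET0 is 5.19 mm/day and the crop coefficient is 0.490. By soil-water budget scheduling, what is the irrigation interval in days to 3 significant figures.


Approach: apply soil-water budget scheduling, SMD = (FC-theta)/100*depth*1000; ETc = ET0*Kc; interval = SMD/ETc.
Step 1 — soil moisture deficit:
  SMD = (35.1 - 23.1)/100 * 0.999 * 1000 = 119.88 mm
Step 2 — daily crop ET (ETc = ET0*Kc):
  ETc = 5.19 * 0.490 = 2.5431 mm/day
Step 3 — irrigation interval (SMD/ETc):
  interval = 119.88 / 2.5431 = 47.1 days
Therefore the irrigation interval = 47.1 days.


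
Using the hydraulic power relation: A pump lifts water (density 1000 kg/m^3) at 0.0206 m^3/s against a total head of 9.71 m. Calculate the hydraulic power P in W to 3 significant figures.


Approach: apply the hydraulic power relation, P = rho*g*Q*H.
P = 1000 * 9.81 * 0.0206 * 9.71 = 1960 W
Therefore the hydraulic power P = 1960 W.


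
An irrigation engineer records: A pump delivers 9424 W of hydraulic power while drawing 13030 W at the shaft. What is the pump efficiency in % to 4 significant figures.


Approach: apply the efficiency ratio, eta = (P_out/P_in)*100.
eta = (9424 / 13030) * 100 = 72.33 %
Therefore the pump efficiency = 72.33 %.


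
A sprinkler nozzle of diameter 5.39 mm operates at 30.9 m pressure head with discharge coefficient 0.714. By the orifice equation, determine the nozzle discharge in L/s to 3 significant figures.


Approach: apply the orifice equation, Q = Cd*A*sqrt(2*g*h), A = pi*(d/2)^2.
A = pi*(5.39e-3/2)^2 = 2.2817e-05 m^2
Q = 0.714 * 2.2817e-05 * sqrt(2*9.81*30.9) * 1000 = 0.401 L/s
Therefore the nozzle discharge = 0.401 L/s.


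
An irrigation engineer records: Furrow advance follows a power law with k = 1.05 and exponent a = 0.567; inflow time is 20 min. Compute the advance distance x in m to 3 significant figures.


Approach: apply the power-law advance function, x = k*t^a.
x = 1.05 * 20^0.567 = 5.74 m
Therefore the advance distance x = 5.74 m.


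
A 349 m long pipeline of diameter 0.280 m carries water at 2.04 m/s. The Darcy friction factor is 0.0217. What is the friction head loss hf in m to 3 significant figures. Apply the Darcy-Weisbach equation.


Approach: apply the Darcy-Weisbach equation, hf = f*(L/D)*(v^2/(2g)).
hf = 0.0217 * (349/0.280) * (2.04^2 / (2*9.81))
hf = 5.74 m
Therefore the friction head loss hf = 5.74 m.


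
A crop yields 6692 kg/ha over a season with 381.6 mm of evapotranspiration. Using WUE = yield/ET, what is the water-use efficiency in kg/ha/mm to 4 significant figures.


WUE = 6692 / 381.6 = 17.54 kg/ha/mm
Therefore the water-use efficiency = 17.54 kg/ha/mm.


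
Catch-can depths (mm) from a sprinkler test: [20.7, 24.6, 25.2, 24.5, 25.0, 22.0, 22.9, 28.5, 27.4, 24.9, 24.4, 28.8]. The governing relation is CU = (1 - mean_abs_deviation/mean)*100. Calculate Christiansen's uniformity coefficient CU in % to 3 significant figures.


mean = 24.908 mm
mean |d_i - mean| = 1.7264 mm
CU = (1 - 1.7264/24.908)*100 = 93.1 %
Therefore Christiansen's uniformity coefficient CU = 93.1 %.


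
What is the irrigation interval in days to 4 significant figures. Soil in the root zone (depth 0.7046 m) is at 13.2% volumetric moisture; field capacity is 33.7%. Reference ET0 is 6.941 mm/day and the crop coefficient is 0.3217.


Approach: apply soil-water budget scheduling, SMD = (FC-theta)/100*depth*1000; ETc = ET0*Kc; interval = SMD/ETc.
Step 1 — soil moisture deficit:
  SMD = (33.7 - 13.2)/100 * 0.7046 * 1000 = 144.443 mm
Step 2 — daily crop ET (ETc = ET0*Kc):
  ETc = 6.941 * 0.3217 = 2.23292 mm/day
Step 3 — irrigation interval (SMD/ETc):
  interval = 144.443 / 2.23292 = 64.69 days
Therefore the irrigation interval = 64.69 days.


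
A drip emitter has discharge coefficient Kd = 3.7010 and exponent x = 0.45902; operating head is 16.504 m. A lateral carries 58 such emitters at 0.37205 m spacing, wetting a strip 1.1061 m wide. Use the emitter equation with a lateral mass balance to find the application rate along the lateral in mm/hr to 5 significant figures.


Approach: apply the emitter equation with a lateral mass balance, q = Kd*h^x; Q = n*q; rate = Q/(n*spacing*width).
Step 1 — single emitter flow (q = Kd*h^x):
  q = 3.7010 * 16.504^0.45902 = 13.40346 L/hr
Step 2 — total lateral flow: Q = 58 * 13.40346 = 777.4006 L/hr
Step 3 — wetted area: A = 58 * 0.37205 * 1.1061 = 23.86842 m^2
Step 4 — application rate: Q/A = 777.4006/23.86842 = 32.570 mm/hr
Therefore the application rate along the lateral = 32.570 mm/hr.


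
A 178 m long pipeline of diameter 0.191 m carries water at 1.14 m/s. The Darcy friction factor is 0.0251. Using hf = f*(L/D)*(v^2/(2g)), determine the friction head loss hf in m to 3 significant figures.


hf = 0.0251 * (178/0.191) * (1.14^2 / (2*9.81))
hf = 1.55 m
Therefore the friction head loss hf = 1.55 m.


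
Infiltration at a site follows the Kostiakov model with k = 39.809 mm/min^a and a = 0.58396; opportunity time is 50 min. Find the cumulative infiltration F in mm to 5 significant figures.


Approach: apply the Kostiakov infiltration equation, F = k*t^a.
F = 39.809 * 50^0.58396 = 390.94 mm
Therefore the cumulative infiltration F = 390.94 mm.


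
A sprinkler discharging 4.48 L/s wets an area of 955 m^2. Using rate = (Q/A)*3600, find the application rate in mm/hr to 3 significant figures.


rate = (4.48 / 955) * 3600 = 16.9 mm/hr
Therefore the application rate = 16.9 mm/hr.


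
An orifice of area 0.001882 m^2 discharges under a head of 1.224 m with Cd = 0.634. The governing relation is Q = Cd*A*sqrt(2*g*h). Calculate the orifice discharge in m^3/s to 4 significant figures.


Q = 0.634 * 0.001882 * sqrt(2*9.81*1.224) = 0.005847 m^3/s
Therefore the orifice discharge = 0.005847 m^3/s.


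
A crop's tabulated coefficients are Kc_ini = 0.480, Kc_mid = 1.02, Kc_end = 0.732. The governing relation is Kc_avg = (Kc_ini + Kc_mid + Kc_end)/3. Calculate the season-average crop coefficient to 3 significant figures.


Kc_avg = (0.480 + 1.02 + 0.732)/3 = 0.744
Therefore the season-average crop coefficient = 0.744.


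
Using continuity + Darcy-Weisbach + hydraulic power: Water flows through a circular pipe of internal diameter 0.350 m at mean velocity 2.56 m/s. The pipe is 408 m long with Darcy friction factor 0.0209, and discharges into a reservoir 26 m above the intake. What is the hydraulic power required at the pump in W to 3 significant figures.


Approach: apply continuity + Darcy-Weisbach + hydraulic power, Q = A*v; hf = f*(L/D)*(v^2/(2g)); H = static + hf; P = rho*g*Q*H.
Step 1 — flow rate (continuity, Q = A*v):
  A = pi*(0.350/2)^2 = 0.096211 m^2
  Q = 0.096211 * 2.56 = 0.24630 m^3/s
Step 2 — friction head loss (Darcy-Weisbach):
  hf = 0.0209 * (408/0.350) * (2.56^2 / (2*9.81))
  hf = 8.1380 m
Step 3 — total head: H = 26 + 8.1380 = 34.138 m
Step 4 — hydraulic power (P = rho*g*Q*H):
  P = 1000 * 9.81 * 0.24630 * 34.138 = 82500 W
Therefore the hydraulic power required at the pump = 82500 W.


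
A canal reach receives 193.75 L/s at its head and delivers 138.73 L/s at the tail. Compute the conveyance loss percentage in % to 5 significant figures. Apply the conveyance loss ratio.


Approach: apply the conveyance loss ratio, loss% = ((Q_head - Q_tail)/Q_head)*100.
loss = ((193.75 - 138.73)/193.75)*100 = 28.397 %
Therefore the conveyance loss percentage = 28.397 %.


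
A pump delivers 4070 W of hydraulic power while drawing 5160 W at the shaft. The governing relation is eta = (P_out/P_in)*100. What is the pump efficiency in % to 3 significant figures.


eta = (4070 / 5160) * 100 = 78.9 %
Therefore the pump efficiency = 78.9 %.


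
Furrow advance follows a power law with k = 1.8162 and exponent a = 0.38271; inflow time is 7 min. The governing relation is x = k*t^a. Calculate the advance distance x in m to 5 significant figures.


x = 1.8162 * 7^0.38271 = 3.8246 m
Therefore the advance distance x = 3.8246 m.


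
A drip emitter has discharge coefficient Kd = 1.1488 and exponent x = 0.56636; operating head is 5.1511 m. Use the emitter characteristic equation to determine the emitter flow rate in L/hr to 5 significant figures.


Approach: apply the emitter characteristic equation, q = Kd * h^x.
q = 1.1488 * 5.1511^0.56636 = 2.9069 L/hr
Therefore the emitter flow rate = 2.9069 L/hr.


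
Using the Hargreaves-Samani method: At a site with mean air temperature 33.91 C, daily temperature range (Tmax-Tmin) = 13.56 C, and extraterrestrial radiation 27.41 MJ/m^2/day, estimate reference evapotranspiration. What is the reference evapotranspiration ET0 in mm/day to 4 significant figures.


Approach: apply the Hargreaves-Samani method, ET0 = 0.0023*(Tmean+17.8)*sqrt(Tmax-Tmin)*0.408*Ra.
ET0 = 0.0023*(33.91+17.8)*sqrt(13.56)*0.408*27.41 = 4.898 mm/day
Therefore the reference evapotranspiration ET0 = 4.898 mm/day.


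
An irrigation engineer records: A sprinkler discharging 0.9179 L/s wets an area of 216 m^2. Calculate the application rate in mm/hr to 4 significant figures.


Approach: apply the application rate relation, rate = (Q/A)*3600.
rate = (0.9179 / 216) * 3600 = 15.30 mm/hr
Therefore the application rate = 15.30 mm/hr.


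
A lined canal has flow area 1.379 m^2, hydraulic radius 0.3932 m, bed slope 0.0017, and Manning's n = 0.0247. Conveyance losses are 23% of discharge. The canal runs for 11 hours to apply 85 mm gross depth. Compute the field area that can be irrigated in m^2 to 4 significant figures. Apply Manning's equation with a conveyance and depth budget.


Approach: apply Manning's equation with a conveyance and depth budget, Q = (1/n)*A*R^(2/3)*S^(1/2); Q_field = Q*(1-loss); Area = Q_field*t/(d/1000).
Step 1 — canal discharge (Manning's equation):
  Q = (1/0.0247) * 1.379 * 0.3932^(2/3) * 0.0017^(1/2) = 1.23548 m^3/s
Step 2 — delivered flow: Q_field = 1.23548*(1 - 23/100) = 0.951316 m^3/s
Step 3 — volume delivered: V = 0.951316 * 11*3600 = 37672.1 m^3
Step 4 — area served: A = V / (depth/1000) = 37672.1 / 0.085 = 443200 m^2
Therefore the field area that can be irrigated = 443200 m^2.


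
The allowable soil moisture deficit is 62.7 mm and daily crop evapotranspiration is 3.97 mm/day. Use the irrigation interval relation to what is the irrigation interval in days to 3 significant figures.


Approach: apply the irrigation interval relation, interval = SMD / ETc.
interval = 62.7 / 3.97 = 15.8 days
Therefore the irrigation interval = 15.8 days.


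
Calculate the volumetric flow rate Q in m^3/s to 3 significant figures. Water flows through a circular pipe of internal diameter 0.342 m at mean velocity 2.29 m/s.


Approach: apply the continuity equation for pipe flow, Q = A * v with A = pi*(D/2)^2.
A = pi*(0.342/2)^2 = 0.091863 m^2
Q = 0.091863 * 2.29 = 0.210 m^3/s
Therefore the volumetric flow rate Q = 0.210 m^3/s.


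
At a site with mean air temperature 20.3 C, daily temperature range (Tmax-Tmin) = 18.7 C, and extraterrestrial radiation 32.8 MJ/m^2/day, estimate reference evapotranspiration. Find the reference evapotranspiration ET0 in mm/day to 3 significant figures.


Approach: apply the Hargreaves-Samani method, ET0 = 0.0023*(Tmean+17.8)*sqrt(Tmax-Tmin)*0.408*Ra.
ET0 = 0.0023*(20.3+17.8)*sqrt(18.7)*0.408*32.8 = 5.07 mm/day
Therefore the reference evapotranspiration ET0 = 5.07 mm/day.


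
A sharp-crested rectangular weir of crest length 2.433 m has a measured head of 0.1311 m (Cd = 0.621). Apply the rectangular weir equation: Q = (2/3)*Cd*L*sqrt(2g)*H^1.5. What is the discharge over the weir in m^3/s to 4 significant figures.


Q = (2/3)*0.621*2.433*sqrt(2*9.81)*0.1311^1.5 = 0.2118 m^3/s
Therefore the discharge over the weir = 0.2118 m^3/s.


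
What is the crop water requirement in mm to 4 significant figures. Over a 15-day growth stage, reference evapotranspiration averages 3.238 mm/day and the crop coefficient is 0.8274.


Approach: apply the crop water requirement relation, CWR = ET0 * Kc * days.
CWR = 3.238 * 0.8274 * 15 = 40.19 mm
Therefore the crop water requirement = 40.19 mm.


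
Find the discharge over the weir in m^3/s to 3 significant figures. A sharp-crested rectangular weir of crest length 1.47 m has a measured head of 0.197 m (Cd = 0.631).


Approach: apply the rectangular weir equation, Q = (2/3)*Cd*L*sqrt(2g)*H^1.5.
Q = (2/3)*0.631*1.47*sqrt(2*9.81)*0.197^1.5 = 0.239 m^3/s
Therefore the discharge over the weir = 0.239 m^3/s.


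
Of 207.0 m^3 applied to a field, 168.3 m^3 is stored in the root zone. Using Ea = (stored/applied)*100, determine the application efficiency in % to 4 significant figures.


Ea = (168.3/207.0)*100 = 81.30 %
Therefore the application efficiency = 81.30 %.


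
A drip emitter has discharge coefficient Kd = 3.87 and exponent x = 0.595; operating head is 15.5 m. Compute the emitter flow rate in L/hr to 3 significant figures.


Approach: apply the emitter characteristic equation, q = Kd * h^x.
q = 3.87 * 15.5^0.595 = 19.8 L/hr
Therefore the emitter flow rate = 19.8 L/hr.


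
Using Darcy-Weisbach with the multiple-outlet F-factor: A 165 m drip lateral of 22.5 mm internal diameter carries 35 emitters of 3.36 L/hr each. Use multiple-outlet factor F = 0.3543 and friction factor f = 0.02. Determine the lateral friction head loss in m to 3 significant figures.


Approach: apply Darcy-Weisbach with the multiple-outlet F-factor, Q = n*q/(3600*1000) m^3/s; v = Q/A; hf = F*f*(L/D)*(v^2/(2g)).
Q = 35*3.36/(3600*1000) = 3.2667e-05 m^3/s
A = pi*(22.5e-3/2)^2 = 3.9761e-04 m^2, so v = Q/A = 0.082158 m/s
hf = 0.3543*0.02*(165/0.0225)*(0.082158^2/(2*9.81)) = 0.0179 m
Therefore the lateral friction head loss = 0.0179 m.


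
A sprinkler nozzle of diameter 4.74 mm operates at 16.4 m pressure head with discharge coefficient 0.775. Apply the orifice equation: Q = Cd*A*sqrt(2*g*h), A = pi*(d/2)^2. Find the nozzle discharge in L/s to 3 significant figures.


A = pi*(4.74e-3/2)^2 = 1.7646e-05 m^2
Q = 0.775 * 1.7646e-05 * sqrt(2*9.81*16.4) * 1000 = 0.245 L/s
Therefore the nozzle discharge = 0.245 L/s.


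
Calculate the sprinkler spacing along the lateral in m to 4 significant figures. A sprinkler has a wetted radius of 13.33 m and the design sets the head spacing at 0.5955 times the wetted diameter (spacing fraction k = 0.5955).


Approach: apply the sprinkler spacing rule (spacing as a fraction of wetted diameter), S = k*(2*R).
S = 0.5955 * (2 * 13.33) = 15.88 m
Therefore the sprinkler spacing along the lateral = 15.88 m.


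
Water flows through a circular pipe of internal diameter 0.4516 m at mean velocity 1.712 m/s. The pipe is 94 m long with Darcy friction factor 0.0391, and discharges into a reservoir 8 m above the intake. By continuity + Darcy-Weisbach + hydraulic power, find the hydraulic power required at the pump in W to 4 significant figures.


Approach: apply continuity + Darcy-Weisbach + hydraulic power, Q = A*v; hf = f*(L/D)*(v^2/(2g)); H = static + hf; P = rho*g*Q*H.
Step 1 — flow rate (continuity, Q = A*v):
  A = pi*(0.4516/2)^2 = 0.160176 m^2
  Q = 0.160176 * 1.712 = 0.274222 m^3/s
Step 2 — friction head loss (Darcy-Weisbach):
  hf = 0.0391 * (94/0.4516) * (1.712^2 / (2*9.81))
  hf = 1.21579 m
Step 3 — total head: H = 8 + 1.21579 = 9.21579 m
Step 4 — hydraulic power (P = rho*g*Q*H):
  P = 1000 * 9.81 * 0.274222 * 9.21579 = 24790 W
Therefore the hydraulic power required at the pump = 24790 W.


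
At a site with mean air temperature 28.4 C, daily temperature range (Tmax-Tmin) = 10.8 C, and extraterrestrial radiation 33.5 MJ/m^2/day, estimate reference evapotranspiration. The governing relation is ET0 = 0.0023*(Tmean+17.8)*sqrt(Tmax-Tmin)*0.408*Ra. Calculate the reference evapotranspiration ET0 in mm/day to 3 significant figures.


ET0 = 0.0023*(28.4+17.8)*sqrt(10.8)*0.408*33.5 = 4.77 mm/day
Therefore the reference evapotranspiration ET0 = 4.77 mm/day.


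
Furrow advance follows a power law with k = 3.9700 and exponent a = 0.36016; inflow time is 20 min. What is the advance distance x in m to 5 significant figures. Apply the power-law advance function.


Approach: apply the power-law advance function, x = k*t^a.
x = 3.9700 * 20^0.36016 = 11.678 m
Therefore the advance distance x = 11.678 m.


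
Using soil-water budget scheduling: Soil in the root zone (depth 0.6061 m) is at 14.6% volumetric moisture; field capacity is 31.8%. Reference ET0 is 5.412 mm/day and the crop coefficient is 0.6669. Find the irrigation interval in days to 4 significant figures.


Approach: apply soil-water budget scheduling, SMD = (FC-theta)/100*depth*1000; ETc = ET0*Kc; interval = SMD/ETc.
Step 1 — soil moisture deficit:
  SMD = (31.8 - 14.6)/100 * 0.6061 * 1000 = 104.249 mm
Step 2 — daily crop ET (ETc = ET0*Kc):
  ETc = 5.412 * 0.6669 = 3.60926 mm/day
Step 3 — irrigation interval (SMD/ETc):
  interval = 104.249 / 3.60926 = 28.88 days
Therefore the irrigation interval = 28.88 days.


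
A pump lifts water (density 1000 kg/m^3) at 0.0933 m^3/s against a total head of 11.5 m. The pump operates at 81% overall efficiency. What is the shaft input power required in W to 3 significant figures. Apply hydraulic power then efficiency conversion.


Approach: apply hydraulic power then efficiency conversion, P = rho*g*Q*H; P_in = P/eta.
Step 1 — hydraulic power (P = rho*g*Q*H):
  P = 1000 * 9.81 * 0.0933 * 11.5 = 10526 W
Step 2 — input power: P_in = P/eta = 10526 / 0.81 = 13000 W
Therefore the shaft input power required = 13000 W.


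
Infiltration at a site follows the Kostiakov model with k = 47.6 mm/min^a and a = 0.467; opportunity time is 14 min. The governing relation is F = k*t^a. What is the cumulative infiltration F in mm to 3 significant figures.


F = 47.6 * 14^0.467 = 163 mm
Therefore the cumulative infiltration F = 163 mm.


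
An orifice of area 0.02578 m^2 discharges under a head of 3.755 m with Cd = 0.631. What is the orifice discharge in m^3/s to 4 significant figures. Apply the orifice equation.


Approach: apply the orifice equation, Q = Cd*A*sqrt(2*g*h).
Q = 0.631 * 0.02578 * sqrt(2*9.81*3.755) = 0.1396 m^3/s
Therefore the orifice discharge = 0.1396 m^3/s.


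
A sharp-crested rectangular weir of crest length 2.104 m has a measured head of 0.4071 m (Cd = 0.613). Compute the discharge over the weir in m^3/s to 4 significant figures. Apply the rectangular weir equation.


Approach: apply the rectangular weir equation, Q = (2/3)*Cd*L*sqrt(2g)*H^1.5.
Q = (2/3)*0.613*2.104*sqrt(2*9.81)*0.4071^1.5 = 0.9893 m^3/s
Therefore the discharge over the weir = 0.9893 m^3/s.


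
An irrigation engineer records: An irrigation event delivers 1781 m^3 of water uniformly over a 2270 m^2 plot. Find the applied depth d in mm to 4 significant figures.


Approach: apply depth from volume over area, d = (V/A)*1000.
d = (1781 / 2270) * 1000 = 784.6 mm
Therefore the applied depth d = 784.6 mm.


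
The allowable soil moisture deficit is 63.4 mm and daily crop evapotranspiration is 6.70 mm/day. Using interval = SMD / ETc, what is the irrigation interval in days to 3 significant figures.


interval = 63.4 / 6.70 = 9.46 days
Therefore the irrigation interval = 9.46 days.


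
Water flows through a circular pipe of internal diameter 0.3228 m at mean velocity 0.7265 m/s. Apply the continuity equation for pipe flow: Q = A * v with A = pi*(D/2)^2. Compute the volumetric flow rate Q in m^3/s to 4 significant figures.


A = pi*(0.3228/2)^2 = 0.0818384 m^2
Q = 0.0818384 * 0.7265 = 0.05946 m^3/s
Therefore the volumetric flow rate Q = 0.05946 m^3/s.


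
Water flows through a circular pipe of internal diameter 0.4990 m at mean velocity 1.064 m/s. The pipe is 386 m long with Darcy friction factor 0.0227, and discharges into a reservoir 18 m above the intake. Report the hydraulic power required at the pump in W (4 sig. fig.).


Approach: apply continuity + Darcy-Weisbach + hydraulic power, Q = A*v; hf = f*(L/D)*(v^2/(2g)); H = static + hf; P = rho*g*Q*H.
Step 1 — flow rate (continuity, Q = A*v):
  A = pi*(0.4990/2)^2 = 0.195565 m^2
  Q = 0.195565 * 1.064 = 0.208081 m^3/s
Step 2 — friction head loss (Darcy-Weisbach):
  hf = 0.0227 * (386/0.4990) * (1.064^2 / (2*9.81))
  hf = 1.01320 m
Step 3 — total head: H = 18 + 1.01320 = 19.0132 m
Step 4 — hydraulic power (P = rho*g*Q*H):
  P = 1000 * 9.81 * 0.208081 * 19.0132 = 38810 W
Therefore the hydraulic power required at the pump = 38810 W.


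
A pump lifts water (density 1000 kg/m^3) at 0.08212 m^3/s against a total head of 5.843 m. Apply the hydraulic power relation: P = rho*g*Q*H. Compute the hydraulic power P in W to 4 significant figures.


P = 1000 * 9.81 * 0.08212 * 5.843 = 4707 W
Therefore the hydraulic power P = 4707 W.


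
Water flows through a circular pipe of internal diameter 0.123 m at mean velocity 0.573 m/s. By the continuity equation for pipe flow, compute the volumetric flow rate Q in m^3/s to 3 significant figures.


Approach: apply the continuity equation for pipe flow, Q = A * v with A = pi*(D/2)^2.
A = pi*(0.123/2)^2 = 0.011882 m^2
Q = 0.011882 * 0.573 = 0.00681 m^3/s
Therefore the volumetric flow rate Q = 0.00681 m^3/s.


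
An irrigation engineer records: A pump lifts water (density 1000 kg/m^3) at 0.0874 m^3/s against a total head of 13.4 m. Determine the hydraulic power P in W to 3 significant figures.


Approach: apply the hydraulic power relation, P = rho*g*Q*H.
P = 1000 * 9.81 * 0.0874 * 13.4 = 11500 W
Therefore the hydraulic power P = 11500 W.


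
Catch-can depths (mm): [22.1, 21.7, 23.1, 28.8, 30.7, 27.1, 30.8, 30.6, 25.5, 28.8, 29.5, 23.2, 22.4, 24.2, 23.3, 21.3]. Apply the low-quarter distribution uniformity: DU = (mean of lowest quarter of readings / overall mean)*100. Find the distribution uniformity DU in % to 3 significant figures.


sorted lowest 4 of 16: [21.3, 21.7, 22.1, 22.4] -> mean = 21.875 mm
overall mean = 25.819 mm
DU = (21.875/25.819)*100 = 84.7 %
Therefore the distribution uniformity DU = 84.7 %.


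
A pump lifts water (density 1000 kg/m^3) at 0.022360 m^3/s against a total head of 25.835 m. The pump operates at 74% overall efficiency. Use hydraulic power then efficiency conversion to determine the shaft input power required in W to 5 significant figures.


Approach: apply hydraulic power then efficiency conversion, P = rho*g*Q*H; P_in = P/eta.
Step 1 — hydraulic power (P = rho*g*Q*H):
  P = 1000 * 9.81 * 0.022360 * 25.835 = 5666.949 W
Step 2 — input power: P_in = P/eta = 5666.949 / 0.74 = 7658.0 W
Therefore the shaft input power required = 7658.0 W.


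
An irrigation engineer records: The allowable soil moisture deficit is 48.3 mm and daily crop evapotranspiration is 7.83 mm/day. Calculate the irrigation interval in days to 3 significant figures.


Approach: apply the irrigation interval relation, interval = SMD / ETc.
interval = 48.3 / 7.83 = 6.17 days
Therefore the irrigation interval = 6.17 days.


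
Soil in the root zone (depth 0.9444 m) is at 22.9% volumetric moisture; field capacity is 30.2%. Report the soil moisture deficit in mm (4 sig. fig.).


Approach: apply the soil moisture deficit relation, SMD = (FC - theta)/100 * depth * 1000.
SMD = (30.2 - 22.9)/100 * 0.9444 * 1000 = 68.94 mm
Therefore the soil moisture deficit = 68.94 mm.


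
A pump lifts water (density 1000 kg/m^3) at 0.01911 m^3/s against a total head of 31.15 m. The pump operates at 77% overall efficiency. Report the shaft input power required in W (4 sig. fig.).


Approach: apply hydraulic power then efficiency conversion, P = rho*g*Q*H; P_in = P/eta.
Step 1 — hydraulic power (P = rho*g*Q*H):
  P = 1000 * 9.81 * 0.01911 * 31.15 = 5839.66 W
Step 2 — input power: P_in = P/eta = 5839.66 / 0.77 = 7584 W
Therefore the shaft input power required = 7584 W.


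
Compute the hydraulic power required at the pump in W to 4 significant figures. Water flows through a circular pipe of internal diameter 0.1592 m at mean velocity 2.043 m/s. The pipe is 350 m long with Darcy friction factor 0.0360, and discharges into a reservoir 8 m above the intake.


Approach: apply continuity + Darcy-Weisbach + hydraulic power, Q = A*v; hf = f*(L/D)*(v^2/(2g)); H = static + hf; P = rho*g*Q*H.
Step 1 — flow rate (continuity, Q = A*v):
  A = pi*(0.1592/2)^2 = 0.0199056 m^2
  Q = 0.0199056 * 2.043 = 0.0406672 m^3/s
Step 2 — friction head loss (Darcy-Weisbach):
  hf = 0.0360 * (350/0.1592) * (2.043^2 / (2*9.81))
  hf = 16.8370 m
Step 3 — total head: H = 8 + 16.8370 = 24.8370 m
Step 4 — hydraulic power (P = rho*g*Q*H):
  P = 1000 * 9.81 * 0.0406672 * 24.8370 = 9909 W
Therefore the hydraulic power required at the pump = 9909 W.


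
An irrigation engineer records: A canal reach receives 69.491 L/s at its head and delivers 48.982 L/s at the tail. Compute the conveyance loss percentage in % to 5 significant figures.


Approach: apply the conveyance loss ratio, loss% = ((Q_head - Q_tail)/Q_head)*100.
loss = ((69.491 - 48.982)/69.491)*100 = 29.513 %
Therefore the conveyance loss percentage = 29.513 %.


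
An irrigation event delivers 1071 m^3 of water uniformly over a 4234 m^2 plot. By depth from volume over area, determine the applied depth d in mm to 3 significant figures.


Approach: apply depth from volume over area, d = (V/A)*1000.
d = (1071 / 4234) * 1000 = 253 mm
Therefore the applied depth d = 253 mm.


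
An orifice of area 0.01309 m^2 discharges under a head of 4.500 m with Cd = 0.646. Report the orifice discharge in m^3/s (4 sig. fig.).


Approach: apply the orifice equation, Q = Cd*A*sqrt(2*g*h).
Q = 0.646 * 0.01309 * sqrt(2*9.81*4.500) = 0.07946 m^3/s
Therefore the orifice discharge = 0.07946 m^3/s.


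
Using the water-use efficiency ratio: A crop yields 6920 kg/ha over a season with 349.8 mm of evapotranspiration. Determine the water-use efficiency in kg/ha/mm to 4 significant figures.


Approach: apply the water-use efficiency ratio, WUE = yield/ET.
WUE = 6920 / 349.8 = 19.78 kg/ha/mm
Therefore the water-use efficiency = 19.78 kg/ha/mm.


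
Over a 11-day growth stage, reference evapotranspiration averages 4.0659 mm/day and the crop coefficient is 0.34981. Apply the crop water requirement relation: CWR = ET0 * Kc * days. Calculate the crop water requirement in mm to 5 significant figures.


CWR = 4.0659 * 0.34981 * 11 = 15.645 mm
Therefore the crop water requirement = 15.645 mm.


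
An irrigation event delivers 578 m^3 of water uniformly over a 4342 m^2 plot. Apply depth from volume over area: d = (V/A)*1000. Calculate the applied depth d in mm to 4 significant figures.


d = (578 / 4342) * 1000 = 133.1 mm
Therefore the applied depth d = 133.1 mm.


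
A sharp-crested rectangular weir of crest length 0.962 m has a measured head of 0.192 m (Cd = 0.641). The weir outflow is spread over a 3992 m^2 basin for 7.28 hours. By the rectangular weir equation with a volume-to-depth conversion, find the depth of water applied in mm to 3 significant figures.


Approach: apply the rectangular weir equation with a volume-to-depth conversion, Q = (2/3)*Cd*L*sqrt(2g)*H^1.5; d = Q*t/A * 1000.
Step 1 — weir discharge:
  Q = (2/3)*0.641*0.962*sqrt(2*9.81)*0.192^1.5 = 0.15319 m^3/s
Step 2 — volume: V = 0.15319 * 7.28*3600 = 4014.9 m^3
Step 3 — depth: d = V/A * 1000 = 4014.9/3992 * 1000 = 1010 mm
Therefore the depth of water applied = 1010 mm.


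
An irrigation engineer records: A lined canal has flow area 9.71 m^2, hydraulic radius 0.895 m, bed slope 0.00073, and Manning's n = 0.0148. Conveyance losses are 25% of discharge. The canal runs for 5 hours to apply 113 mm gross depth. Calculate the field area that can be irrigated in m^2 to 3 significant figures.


Approach: apply Manning's equation with a conveyance and depth budget, Q = (1/n)*A*R^(2/3)*S^(1/2); Q_field = Q*(1-loss); Area = Q_field*t/(d/1000).
Step 1 — canal discharge (Manning's equation):
  Q = (1/0.0148) * 9.71 * 0.895^(2/3) * 0.00073^(1/2) = 16.463 m^3/s
Step 2 — delivered flow: Q_field = 16.463*(1 - 25/100) = 12.347 m^3/s
Step 3 — volume delivered: V = 12.347 * 5*3600 = 222250 m^3
Step 4 — area served: A = V / (depth/1000) = 222250 / 0.113 = 1970000 m^2
Therefore the field area that can be irrigated = 1970000 m^2.


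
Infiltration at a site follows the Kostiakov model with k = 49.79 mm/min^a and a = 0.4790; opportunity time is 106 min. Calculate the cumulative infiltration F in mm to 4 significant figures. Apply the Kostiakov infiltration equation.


Approach: apply the Kostiakov infiltration equation, F = k*t^a.
F = 49.79 * 106^0.4790 = 464.8 mm
Therefore the cumulative infiltration F = 464.8 mm.


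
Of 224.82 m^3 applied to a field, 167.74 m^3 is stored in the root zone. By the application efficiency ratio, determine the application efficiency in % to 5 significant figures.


Approach: apply the application efficiency ratio, Ea = (stored/applied)*100.
Ea = (167.74/224.82)*100 = 74.611 %
Therefore the application efficiency = 74.611 %.


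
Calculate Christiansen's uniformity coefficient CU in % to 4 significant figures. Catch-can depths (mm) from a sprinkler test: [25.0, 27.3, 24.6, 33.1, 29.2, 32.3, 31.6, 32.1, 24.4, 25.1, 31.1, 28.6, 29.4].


Approach: apply Christiansen's uniformity coefficient, CU = (1 - mean_abs_deviation/mean)*100.
mean = 28.7538 mm
mean |d_i - mean| = 2.69586 mm
CU = (1 - 2.69586/28.7538)*100 = 90.62 %
Therefore Christiansen's uniformity coefficient CU = 90.62 %.


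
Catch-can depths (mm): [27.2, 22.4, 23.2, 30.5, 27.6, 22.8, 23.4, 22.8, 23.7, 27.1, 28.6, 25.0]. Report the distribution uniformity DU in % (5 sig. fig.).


Approach: apply the low-quarter distribution uniformity, DU = (mean of lowest quarter of readings / overall mean)*100.
sorted lowest 3 of 12: [22.4, 22.8, 22.8] -> mean = 22.66667 mm
overall mean = 25.35833 mm
DU = (22.66667/25.35833)*100 = 89.385 %
Therefore the distribution uniformity DU = 89.385 %.


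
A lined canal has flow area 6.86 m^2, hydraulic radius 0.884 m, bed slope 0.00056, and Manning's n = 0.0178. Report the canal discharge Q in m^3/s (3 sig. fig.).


Approach: apply Manning's equation, Q = (1/n)*A*R^(2/3)*S^(1/2).
Q = (1/0.0178) * 6.86 * 0.884^(2/3) * 0.00056^(1/2) = 8.40 m^3/s
Therefore the canal discharge Q = 8.40 m^3/s.


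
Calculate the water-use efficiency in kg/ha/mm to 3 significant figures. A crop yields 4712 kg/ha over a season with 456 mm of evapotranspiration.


Approach: apply the water-use efficiency ratio, WUE = yield/ET.
WUE = 4712 / 456 = 10.3 kg/ha/mm
Therefore the water-use efficiency = 10.3 kg/ha/mm.


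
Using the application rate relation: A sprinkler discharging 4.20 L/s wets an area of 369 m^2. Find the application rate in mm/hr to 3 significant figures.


Approach: apply the application rate relation, rate = (Q/A)*3600.
rate = (4.20 / 369) * 3600 = 41.0 mm/hr
Therefore the application rate = 41.0 mm/hr.


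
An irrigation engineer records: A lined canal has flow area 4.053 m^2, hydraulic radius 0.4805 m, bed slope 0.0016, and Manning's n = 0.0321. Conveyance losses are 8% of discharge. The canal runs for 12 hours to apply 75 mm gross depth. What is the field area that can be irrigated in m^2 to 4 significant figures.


Approach: apply Manning's equation with a conveyance and depth budget, Q = (1/n)*A*R^(2/3)*S^(1/2); Q_field = Q*(1-loss); Area = Q_field*t/(d/1000).
Step 1 — canal discharge (Manning's equation):
  Q = (1/0.0321) * 4.053 * 0.4805^(2/3) * 0.0016^(1/2) = 3.09833 m^3/s
Step 2 — delivered flow: Q_field = 3.09833*(1 - 8/100) = 2.85046 m^3/s
Step 3 — volume delivered: V = 2.85046 * 12*3600 = 123140 m^3
Step 4 — area served: A = V / (depth/1000) = 123140 / 0.075 = 1642000 m^2
Therefore the field area that can be irrigated = 1642000 m^2.


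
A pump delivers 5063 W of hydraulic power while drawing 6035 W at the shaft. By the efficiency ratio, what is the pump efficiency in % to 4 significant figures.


Approach: apply the efficiency ratio, eta = (P_out/P_in)*100.
eta = (5063 / 6035) * 100 = 83.89 %
Therefore the pump efficiency = 83.89 %.
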